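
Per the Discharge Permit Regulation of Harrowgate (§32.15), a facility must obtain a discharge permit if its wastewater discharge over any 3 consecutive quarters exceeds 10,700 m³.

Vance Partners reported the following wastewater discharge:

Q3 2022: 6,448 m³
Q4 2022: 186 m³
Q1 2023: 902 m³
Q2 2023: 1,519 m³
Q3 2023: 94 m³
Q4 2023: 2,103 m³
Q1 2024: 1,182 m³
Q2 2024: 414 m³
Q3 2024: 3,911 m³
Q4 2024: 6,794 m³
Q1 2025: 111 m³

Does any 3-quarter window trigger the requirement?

Q3 2022–Q1 2023: 6,448 m³ + 186 m³ + 902 m³ = 7,536 m³ (under)
Q4 2022–Q2 2023: 186 m³ + 902 m³ + 1,519 m³ = 2,607 m³ (under)
Q1 2023–Q3 2023: 902 m³ + 1,519 m³ + 94 m³ = 2,515 m³ (under)
Q2 2023–Q4 2023: 1,519 m³ + 94 m³ + 2,103 m³ = 3,716 m³ (under)
Q3 2023–Q1 2024: 94 m³ + 2,103 m³ + 1,182 m³ = 3,379 m³ (under)
Q4 2023–Q2 2024: 2,103 m³ + 1,182 m³ + 414 m³ = 3,699 m³ (under)
Q1 2024–Q3 2024: 1,182 m³ + 414 m³ + 3,911 m³ = 5,507 m³ (under)
Q2 2024–Q4 2024: 414 m³ + 3,911 m³ + 6,794 m³ = 11,119 m³ (over)
Q3 2024–Q1 2025: 3,911 m³ + 6,794 m³ + 111 m³ = 10,816 m³ (over)
At least one window exceeds 10,700 m³.

Yes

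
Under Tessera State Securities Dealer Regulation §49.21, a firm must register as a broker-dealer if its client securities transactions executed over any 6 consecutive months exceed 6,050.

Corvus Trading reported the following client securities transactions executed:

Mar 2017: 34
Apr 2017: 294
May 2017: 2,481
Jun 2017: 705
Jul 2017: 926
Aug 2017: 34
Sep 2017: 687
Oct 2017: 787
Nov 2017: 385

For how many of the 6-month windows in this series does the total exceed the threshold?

Mar 2017–Aug 2017: 34 + 294 + 2,481 + 705 + 926 + 34 = 4,474 (under)
Apr 2017–Sep 2017: 294 + 2,481 + 705 + 926 + 34 + 687 = 5,127 (under)
May 2017–Oct 2017: 2,481 + 705 + 926 + 34 + 687 + 787 = 5,620 (under)
Jun 2017–Nov 2017: 705 + 926 + 34 + 687 + 787 + 385 = 3,524 (under)
0 windows exceed the threshold.

0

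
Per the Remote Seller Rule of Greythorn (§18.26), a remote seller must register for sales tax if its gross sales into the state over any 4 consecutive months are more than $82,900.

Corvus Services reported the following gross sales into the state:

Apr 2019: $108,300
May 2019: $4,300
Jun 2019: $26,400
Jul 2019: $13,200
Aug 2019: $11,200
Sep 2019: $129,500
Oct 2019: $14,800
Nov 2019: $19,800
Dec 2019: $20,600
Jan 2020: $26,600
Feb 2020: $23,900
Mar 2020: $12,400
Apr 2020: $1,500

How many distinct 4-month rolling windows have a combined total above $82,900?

Apr 2019–Jul 2019: $108,300 + $4,300 + $26,400 + $13,200 = $152,200 (over)
May 2019–Aug 2019: $4,300 + $26,400 + $13,200 + $11,200 = $55,100 (under)
Jun 2019–Sep 2019: $26,400 + $13,200 + $11,200 + $129,500 = $180,300 (over)
Jul 2019–Oct 2019: $13,200 + $11,200 + $129,500 + $14,800 = $168,700 (over)
Aug 2019–Nov 2019: $11,200 + $129,500 + $14,800 + $19,800 = $175,300 (over)
Sep 2019–Dec 2019: $129,500 + $14,800 + $19,800 + $20,600 = $184,700 (over)
Oct 2019–Jan 2020: $14,800 + $19,800 + $20,600 + $26,600 = $81,800 (under)
Nov 2019–Feb 2020: $19,800 + $20,600 + $26,600 + $23,900 = $90,900 (over)
Dec 2019–Mar 2020: $20,600 + $26,600 + $23,900 + $12,400 = $83,500 (over)
Jan 2020–Apr 2020: $26,600 + $23,900 + $12,400 + $1,500 = $64,400 (under)
7 windows exceed the threshold.

7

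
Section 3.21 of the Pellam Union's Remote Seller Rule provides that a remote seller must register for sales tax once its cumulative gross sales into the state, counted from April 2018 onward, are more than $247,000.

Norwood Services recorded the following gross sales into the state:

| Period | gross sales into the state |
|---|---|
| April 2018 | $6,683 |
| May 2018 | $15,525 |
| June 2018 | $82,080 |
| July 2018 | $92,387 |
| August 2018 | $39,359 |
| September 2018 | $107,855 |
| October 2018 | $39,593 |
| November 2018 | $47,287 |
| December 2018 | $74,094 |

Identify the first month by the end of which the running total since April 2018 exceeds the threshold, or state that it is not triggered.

September 2018

Through April 2018: $6,683
Through May 2018: $22,208
Through June 2018: $104,288
Through July 2018: $196,675
Through August 2018: $236,034
Through September 2018: $343,889 ← exceeds threshold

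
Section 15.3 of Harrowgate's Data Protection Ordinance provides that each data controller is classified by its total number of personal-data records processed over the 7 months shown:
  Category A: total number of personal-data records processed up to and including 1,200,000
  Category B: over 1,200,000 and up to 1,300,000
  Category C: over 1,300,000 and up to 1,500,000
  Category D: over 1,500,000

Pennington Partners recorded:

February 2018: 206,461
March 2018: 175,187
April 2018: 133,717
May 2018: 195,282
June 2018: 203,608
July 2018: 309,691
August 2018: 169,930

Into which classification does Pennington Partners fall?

Category C

Total number of personal-data records processed: 206,461 + 175,187 + 133,717 + 195,282 + 203,608 + 309,691 + 169,930 = 1,393,876.
1,300,000 < 1,393,876 ≤ 1,500,000, so Category C applies.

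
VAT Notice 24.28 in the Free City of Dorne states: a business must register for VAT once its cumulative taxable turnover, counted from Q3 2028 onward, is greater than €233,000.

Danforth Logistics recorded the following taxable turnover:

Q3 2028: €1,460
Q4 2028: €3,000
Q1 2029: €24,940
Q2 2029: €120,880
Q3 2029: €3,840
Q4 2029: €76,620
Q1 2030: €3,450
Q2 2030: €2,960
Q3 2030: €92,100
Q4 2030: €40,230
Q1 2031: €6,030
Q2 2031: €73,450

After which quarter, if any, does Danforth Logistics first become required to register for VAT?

Through Q3 2028: €1,460
Through Q4 2028: €4,460
Through Q1 2029: €29,400
Through Q2 2029: €150,280
Through Q3 2029: €154,120
Through Q4 2029: €230,740
Through Q1 2030: €234,190 ← exceeds threshold

Q1 2030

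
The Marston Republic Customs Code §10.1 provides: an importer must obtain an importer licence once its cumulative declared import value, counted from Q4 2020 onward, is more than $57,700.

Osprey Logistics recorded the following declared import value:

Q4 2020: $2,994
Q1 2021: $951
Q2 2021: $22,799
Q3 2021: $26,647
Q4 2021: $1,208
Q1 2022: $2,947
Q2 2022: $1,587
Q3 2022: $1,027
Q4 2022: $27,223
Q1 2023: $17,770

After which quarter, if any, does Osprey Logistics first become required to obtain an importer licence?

Q2 2022

Through Q4 2020: $2,994
Through Q1 2021: $3,945
Through Q2 2021: $26,744
Through Q3 2021: $53,391
Through Q4 2021: $54,599
Through Q1 2022: $57,546
Through Q2 2022: $59,133 ← exceeds threshold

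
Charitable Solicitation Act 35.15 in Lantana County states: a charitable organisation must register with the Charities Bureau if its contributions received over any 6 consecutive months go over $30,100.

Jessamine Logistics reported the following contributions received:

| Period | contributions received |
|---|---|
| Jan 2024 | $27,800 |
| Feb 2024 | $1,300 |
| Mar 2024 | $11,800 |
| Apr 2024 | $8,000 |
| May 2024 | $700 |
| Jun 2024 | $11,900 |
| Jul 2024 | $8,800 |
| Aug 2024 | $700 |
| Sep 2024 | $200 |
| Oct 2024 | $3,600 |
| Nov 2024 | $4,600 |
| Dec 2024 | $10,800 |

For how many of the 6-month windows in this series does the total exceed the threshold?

Jan 2024–Jun 2024: $27,800 + $1,300 + $11,800 + $8,000 + $700 + $11,900 = $61,500 (over)
Feb 2024–Jul 2024: $1,300 + $11,800 + $8,000 + $700 + $11,900 + $8,800 = $42,500 (over)
Mar 2024–Aug 2024: $11,800 + $8,000 + $700 + $11,900 + $8,800 + $700 = $41,900 (over)
Apr 2024–Sep 2024: $8,000 + $700 + $11,900 + $8,800 + $700 + $200 = $30,300 (over)
May 2024–Oct 2024: $700 + $11,900 + $8,800 + $700 + $200 + $3,600 = $25,900 (under)
Jun 2024–Nov 2024: $11,900 + $8,800 + $700 + $200 + $3,600 + $4,600 = $29,800 (under)
Jul 2024–Dec 2024: $8,800 + $700 + $200 + $3,600 + $4,600 + $10,800 = $28,700 (under)
4 windows exceed the threshold.

4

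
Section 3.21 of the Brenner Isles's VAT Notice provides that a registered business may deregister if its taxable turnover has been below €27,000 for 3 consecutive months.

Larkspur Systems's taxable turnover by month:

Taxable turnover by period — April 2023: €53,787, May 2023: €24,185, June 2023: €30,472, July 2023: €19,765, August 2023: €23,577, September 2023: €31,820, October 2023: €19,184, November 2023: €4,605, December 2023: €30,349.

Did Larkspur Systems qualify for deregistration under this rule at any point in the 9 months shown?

No

Months below €27,000: May 2023, July 2023, August 2023, October 2023, November 2023.
Longest run of consecutive months below the threshold: 2.
2 < 3, so Larkspur Systems never became eligible.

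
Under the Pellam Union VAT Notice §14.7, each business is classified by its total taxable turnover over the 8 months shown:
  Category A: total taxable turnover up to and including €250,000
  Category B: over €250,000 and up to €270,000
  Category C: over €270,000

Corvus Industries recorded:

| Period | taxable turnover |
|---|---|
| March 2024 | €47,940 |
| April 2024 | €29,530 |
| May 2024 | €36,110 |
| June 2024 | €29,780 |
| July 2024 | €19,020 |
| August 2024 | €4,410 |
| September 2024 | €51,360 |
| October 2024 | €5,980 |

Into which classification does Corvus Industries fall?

Total taxable turnover: €47,940 + €29,530 + €36,110 + €29,780 + €19,020 + €4,410 + €51,360 + €5,980 = €224,130.
€224,130 ≤ €250,000, so Category A applies.

Category A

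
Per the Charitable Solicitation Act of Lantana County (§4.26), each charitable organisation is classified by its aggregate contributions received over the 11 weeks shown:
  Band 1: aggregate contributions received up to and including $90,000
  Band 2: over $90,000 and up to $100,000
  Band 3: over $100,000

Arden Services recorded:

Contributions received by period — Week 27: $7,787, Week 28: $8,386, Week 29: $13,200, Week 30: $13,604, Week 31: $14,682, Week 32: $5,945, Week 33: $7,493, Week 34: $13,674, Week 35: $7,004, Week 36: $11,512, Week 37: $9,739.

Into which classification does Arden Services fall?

Aggregate contributions received: $7,787 + $8,386 + $13,200 + $13,604 + $14,682 + $5,945 + $7,493 + $13,674 + $7,004 + $11,512 + $9,739 = $113,026.
$113,026 > $100,000, so Band 3 applies.

Band 3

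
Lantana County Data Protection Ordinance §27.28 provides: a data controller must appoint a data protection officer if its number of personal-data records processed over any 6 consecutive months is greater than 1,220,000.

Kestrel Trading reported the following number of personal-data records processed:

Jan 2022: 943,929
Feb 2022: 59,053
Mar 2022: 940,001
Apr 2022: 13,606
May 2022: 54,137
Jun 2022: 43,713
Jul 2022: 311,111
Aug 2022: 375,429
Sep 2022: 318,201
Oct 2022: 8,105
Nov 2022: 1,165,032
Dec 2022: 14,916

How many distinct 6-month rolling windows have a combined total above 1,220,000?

Jan 2022–Jun 2022: 943,929 + 59,053 + 940,001 + 13,606 + 54,137 + 43,713 = 2,054,439 (over)
Feb 2022–Jul 2022: 59,053 + 940,001 + 13,606 + 54,137 + 43,713 + 311,111 = 1,421,621 (over)
Mar 2022–Aug 2022: 940,001 + 13,606 + 54,137 + 43,713 + 311,111 + 375,429 = 1,737,997 (over)
Apr 2022–Sep 2022: 13,606 + 54,137 + 43,713 + 311,111 + 375,429 + 318,201 = 1,116,197 (under)
May 2022–Oct 2022: 54,137 + 43,713 + 311,111 + 375,429 + 318,201 + 8,105 = 1,110,696 (under)
Jun 2022–Nov 2022: 43,713 + 311,111 + 375,429 + 318,201 + 8,105 + 1,165,032 = 2,221,591 (over)
Jul 2022–Dec 2022: 311,111 + 375,429 + 318,201 + 8,105 + 1,165,032 + 14,916 = 2,192,794 (over)
5 windows exceed the threshold.

5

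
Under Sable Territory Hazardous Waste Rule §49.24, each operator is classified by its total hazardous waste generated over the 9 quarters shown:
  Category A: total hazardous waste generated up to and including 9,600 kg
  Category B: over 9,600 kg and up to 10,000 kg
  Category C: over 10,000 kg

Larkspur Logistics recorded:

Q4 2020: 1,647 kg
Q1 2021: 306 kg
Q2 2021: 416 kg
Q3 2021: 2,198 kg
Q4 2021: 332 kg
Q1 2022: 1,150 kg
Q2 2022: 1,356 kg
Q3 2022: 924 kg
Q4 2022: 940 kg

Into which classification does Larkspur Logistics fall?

Category A

Total hazardous waste generated: 1,647 kg + 306 kg + 416 kg + 2,198 kg + 332 kg + 1,150 kg + 1,356 kg + 924 kg + 940 kg = 9,269 kg.
9,269 kg ≤ 9,600 kg, so Category A applies.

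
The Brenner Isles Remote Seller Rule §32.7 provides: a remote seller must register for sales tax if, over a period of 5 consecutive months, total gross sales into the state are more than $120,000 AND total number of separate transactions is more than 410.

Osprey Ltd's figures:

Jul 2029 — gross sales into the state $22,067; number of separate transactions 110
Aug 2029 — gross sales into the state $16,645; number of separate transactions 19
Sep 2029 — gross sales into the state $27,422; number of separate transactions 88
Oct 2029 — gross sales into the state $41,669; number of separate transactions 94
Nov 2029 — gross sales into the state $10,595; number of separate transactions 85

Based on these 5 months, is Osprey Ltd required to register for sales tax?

Total gross sales into the state: $22,067 + $16,645 + $27,422 + $41,669 + $10,595 = $118,398 (≤ $120,000).
Total number of separate transactions: 110 + 19 + 88 + 94 + 85 = 396 (≤ 410).
The test is 'and': the rule requires both, and at least one is not exceeded.

No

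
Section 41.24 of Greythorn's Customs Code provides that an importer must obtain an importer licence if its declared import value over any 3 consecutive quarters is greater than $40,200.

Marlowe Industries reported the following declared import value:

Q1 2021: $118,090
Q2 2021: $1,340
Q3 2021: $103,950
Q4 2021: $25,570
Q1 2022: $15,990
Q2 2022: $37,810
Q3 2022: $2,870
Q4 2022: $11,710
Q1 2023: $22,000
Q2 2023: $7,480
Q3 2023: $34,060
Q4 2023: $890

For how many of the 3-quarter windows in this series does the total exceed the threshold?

Q1 2021–Q3 2021: $118,090 + $1,340 + $103,950 = $223,380 (over)
Q2 2021–Q4 2021: $1,340 + $103,950 + $25,570 = $130,860 (over)
Q3 2021–Q1 2022: $103,950 + $25,570 + $15,990 = $145,510 (over)
Q4 2021–Q2 2022: $25,570 + $15,990 + $37,810 = $79,370 (over)
Q1 2022–Q3 2022: $15,990 + $37,810 + $2,870 = $56,670 (over)
Q2 2022–Q4 2022: $37,810 + $2,870 + $11,710 = $52,390 (over)
Q3 2022–Q1 2023: $2,870 + $11,710 + $22,000 = $36,580 (under)
Q4 2022–Q2 2023: $11,710 + $22,000 + $7,480 = $41,190 (over)
Q1 2023–Q3 2023: $22,000 + $7,480 + $34,060 = $63,540 (over)
Q2 2023–Q4 2023: $7,480 + $34,060 + $890 = $42,430 (over)
9 windows exceed the threshold.

9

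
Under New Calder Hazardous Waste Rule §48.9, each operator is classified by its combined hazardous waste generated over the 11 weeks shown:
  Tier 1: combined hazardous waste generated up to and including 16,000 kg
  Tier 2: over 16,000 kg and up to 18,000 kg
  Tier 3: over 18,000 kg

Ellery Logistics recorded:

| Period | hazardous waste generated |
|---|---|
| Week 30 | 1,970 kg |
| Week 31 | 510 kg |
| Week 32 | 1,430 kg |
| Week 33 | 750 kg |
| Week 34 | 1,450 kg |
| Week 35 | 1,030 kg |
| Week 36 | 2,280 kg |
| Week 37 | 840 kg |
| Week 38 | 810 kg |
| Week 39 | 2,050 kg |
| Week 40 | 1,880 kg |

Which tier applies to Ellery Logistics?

Tier 1

Combined hazardous waste generated: 1,970 kg + 510 kg + 1,430 kg + 750 kg + 1,450 kg + 1,030 kg + 2,280 kg + 840 kg + 810 kg + 2,050 kg + 1,880 kg = 15,000 kg.
15,000 kg ≤ 16,000 kg, so Tier 1 applies.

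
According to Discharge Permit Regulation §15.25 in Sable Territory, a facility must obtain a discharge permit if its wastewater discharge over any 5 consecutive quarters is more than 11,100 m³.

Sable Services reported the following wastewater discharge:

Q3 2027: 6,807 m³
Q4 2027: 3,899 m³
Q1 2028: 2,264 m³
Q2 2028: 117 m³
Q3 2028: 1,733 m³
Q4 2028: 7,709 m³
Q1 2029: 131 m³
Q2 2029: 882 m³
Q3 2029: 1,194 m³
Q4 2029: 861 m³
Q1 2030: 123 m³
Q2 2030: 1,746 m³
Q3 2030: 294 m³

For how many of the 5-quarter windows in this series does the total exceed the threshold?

4

Q3 2027–Q3 2028: 6,807 m³ + 3,899 m³ + 2,264 m³ + 117 m³ + 1,733 m³ = 14,820 m³ (over)
Q4 2027–Q4 2028: 3,899 m³ + 2,264 m³ + 117 m³ + 1,733 m³ + 7,709 m³ = 15,722 m³ (over)
Q1 2028–Q1 2029: 2,264 m³ + 117 m³ + 1,733 m³ + 7,709 m³ + 131 m³ = 11,954 m³ (over)
Q2 2028–Q2 2029: 117 m³ + 1,733 m³ + 7,709 m³ + 131 m³ + 882 m³ = 10,572 m³ (under)
Q3 2028–Q3 2029: 1,733 m³ + 7,709 m³ + 131 m³ + 882 m³ + 1,194 m³ = 11,649 m³ (over)
Q4 2028–Q4 2029: 7,709 m³ + 131 m³ + 882 m³ + 1,194 m³ + 861 m³ = 10,777 m³ (under)
Q1 2029–Q1 2030: 131 m³ + 882 m³ + 1,194 m³ + 861 m³ + 123 m³ = 3,191 m³ (under)
Q2 2029–Q2 2030: 882 m³ + 1,194 m³ + 861 m³ + 123 m³ + 1,746 m³ = 4,806 m³ (under)
Q3 2029–Q3 2030: 1,194 m³ + 861 m³ + 123 m³ + 1,746 m³ + 294 m³ = 4,218 m³ (under)
4 windows exceed the threshold.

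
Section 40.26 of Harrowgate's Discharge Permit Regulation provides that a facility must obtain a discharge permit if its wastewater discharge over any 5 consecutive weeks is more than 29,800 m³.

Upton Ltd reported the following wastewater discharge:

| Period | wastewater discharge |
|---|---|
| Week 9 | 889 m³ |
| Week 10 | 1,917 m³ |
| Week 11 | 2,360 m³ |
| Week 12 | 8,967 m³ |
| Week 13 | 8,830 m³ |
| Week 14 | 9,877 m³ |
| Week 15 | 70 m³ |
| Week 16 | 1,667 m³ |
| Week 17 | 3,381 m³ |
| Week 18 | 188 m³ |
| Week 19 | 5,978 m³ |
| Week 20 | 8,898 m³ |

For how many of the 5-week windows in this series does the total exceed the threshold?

2

Week 9–Week 13: 889 m³ + 1,917 m³ + 2,360 m³ + 8,967 m³ + 8,830 m³ = 22,963 m³ (under)
Week 10–Week 14: 1,917 m³ + 2,360 m³ + 8,967 m³ + 8,830 m³ + 9,877 m³ = 31,951 m³ (over)
Week 11–Week 15: 2,360 m³ + 8,967 m³ + 8,830 m³ + 9,877 m³ + 70 m³ = 30,104 m³ (over)
Week 12–Week 16: 8,967 m³ + 8,830 m³ + 9,877 m³ + 70 m³ + 1,667 m³ = 29,411 m³ (under)
Week 13–Week 17: 8,830 m³ + 9,877 m³ + 70 m³ + 1,667 m³ + 3,381 m³ = 23,825 m³ (under)
Week 14–Week 18: 9,877 m³ + 70 m³ + 1,667 m³ + 3,381 m³ + 188 m³ = 15,183 m³ (under)
Week 15–Week 19: 70 m³ + 1,667 m³ + 3,381 m³ + 188 m³ + 5,978 m³ = 11,284 m³ (under)
Week 16–Week 20: 1,667 m³ + 3,381 m³ + 188 m³ + 5,978 m³ + 8,898 m³ = 20,112 m³ (under)
2 windows exceed the threshold.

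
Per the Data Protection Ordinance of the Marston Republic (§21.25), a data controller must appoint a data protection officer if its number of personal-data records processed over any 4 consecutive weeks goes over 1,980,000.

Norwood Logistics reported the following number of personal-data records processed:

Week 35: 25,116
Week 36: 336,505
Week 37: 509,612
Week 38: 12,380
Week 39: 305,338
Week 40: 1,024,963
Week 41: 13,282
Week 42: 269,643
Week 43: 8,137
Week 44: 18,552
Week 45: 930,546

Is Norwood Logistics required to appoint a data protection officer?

Week 35–Week 38: 25,116 + 336,505 + 509,612 + 12,380 = 883,613 (under)
Week 36–Week 39: 336,505 + 509,612 + 12,380 + 305,338 = 1,163,835 (under)
Week 37–Week 40: 509,612 + 12,380 + 305,338 + 1,024,963 = 1,852,293 (under)
Week 38–Week 41: 12,380 + 305,338 + 1,024,963 + 13,282 = 1,355,963 (under)
Week 39–Week 42: 305,338 + 1,024,963 + 13,282 + 269,643 = 1,613,226 (under)
Week 40–Week 43: 1,024,963 + 13,282 + 269,643 + 8,137 = 1,316,025 (under)
Week 41–Week 44: 13,282 + 269,643 + 8,137 + 18,552 = 309,614 (under)
Week 42–Week 45: 269,643 + 8,137 + 18,552 + 930,546 = 1,226,878 (under)
No window exceeds 1,980,000.

No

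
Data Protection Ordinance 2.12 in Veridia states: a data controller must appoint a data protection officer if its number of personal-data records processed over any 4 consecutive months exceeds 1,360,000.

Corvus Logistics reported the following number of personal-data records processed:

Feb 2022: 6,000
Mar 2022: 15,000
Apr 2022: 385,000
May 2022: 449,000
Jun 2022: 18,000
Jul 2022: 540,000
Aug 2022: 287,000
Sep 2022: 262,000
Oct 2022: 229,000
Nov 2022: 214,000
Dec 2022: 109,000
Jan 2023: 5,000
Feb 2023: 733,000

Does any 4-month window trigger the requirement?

Feb 2022–May 2022: 6,000 + 15,000 + 385,000 + 449,000 = 855,000 (under)
Mar 2022–Jun 2022: 15,000 + 385,000 + 449,000 + 18,000 = 867,000 (under)
Apr 2022–Jul 2022: 385,000 + 449,000 + 18,000 + 540,000 = 1,392,000 (over)
May 2022–Aug 2022: 449,000 + 18,000 + 540,000 + 287,000 = 1,294,000 (under)
Jun 2022–Sep 2022: 18,000 + 540,000 + 287,000 + 262,000 = 1,107,000 (under)
Jul 2022–Oct 2022: 540,000 + 287,000 + 262,000 + 229,000 = 1,318,000 (under)
Aug 2022–Nov 2022: 287,000 + 262,000 + 229,000 + 214,000 = 992,000 (under)
Sep 2022–Dec 2022: 262,000 + 229,000 + 214,000 + 109,000 = 814,000 (under)
Oct 2022–Jan 2023: 229,000 + 214,000 + 109,000 + 5,000 = 557,000 (under)
Nov 2022–Feb 2023: 214,000 + 109,000 + 5,000 + 733,000 = 1,061,000 (under)
At least one window exceeds 1,360,000.

Yes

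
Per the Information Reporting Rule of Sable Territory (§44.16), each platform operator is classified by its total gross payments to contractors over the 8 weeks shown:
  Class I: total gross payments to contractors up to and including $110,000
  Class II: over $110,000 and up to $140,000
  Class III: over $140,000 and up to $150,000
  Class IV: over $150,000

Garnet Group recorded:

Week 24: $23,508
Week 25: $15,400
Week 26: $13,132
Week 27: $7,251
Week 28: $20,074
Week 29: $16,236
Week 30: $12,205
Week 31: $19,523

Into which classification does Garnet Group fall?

Class II

Total gross payments to contractors: $23,508 + $15,400 + $13,132 + $7,251 + $20,074 + $16,236 + $12,205 + $19,523 = $127,329.
$110,000 < $127,329 ≤ $140,000, so Class II applies.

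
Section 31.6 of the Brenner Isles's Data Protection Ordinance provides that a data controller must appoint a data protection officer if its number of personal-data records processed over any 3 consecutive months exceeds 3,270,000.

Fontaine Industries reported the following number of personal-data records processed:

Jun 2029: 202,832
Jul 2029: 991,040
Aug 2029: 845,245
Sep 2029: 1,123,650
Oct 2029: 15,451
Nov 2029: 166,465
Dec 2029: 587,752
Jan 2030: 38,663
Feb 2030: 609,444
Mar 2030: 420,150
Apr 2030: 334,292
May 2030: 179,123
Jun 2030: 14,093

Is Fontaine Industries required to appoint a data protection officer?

Jun 2029–Aug 2029: 202,832 + 991,040 + 845,245 = 2,039,117 (under)
Jul 2029–Sep 2029: 991,040 + 845,245 + 1,123,650 = 2,959,935 (under)
Aug 2029–Oct 2029: 845,245 + 1,123,650 + 15,451 = 1,984,346 (under)
Sep 2029–Nov 2029: 1,123,650 + 15,451 + 166,465 = 1,305,566 (under)
Oct 2029–Dec 2029: 15,451 + 166,465 + 587,752 = 769,668 (under)
Nov 2029–Jan 2030: 166,465 + 587,752 + 38,663 = 792,880 (under)
Dec 2029–Feb 2030: 587,752 + 38,663 + 609,444 = 1,235,859 (under)
Jan 2030–Mar 2030: 38,663 + 609,444 + 420,150 = 1,068,257 (under)
Feb 2030–Apr 2030: 609,444 + 420,150 + 334,292 = 1,363,886 (under)
Mar 2030–May 2030: 420,150 + 334,292 + 179,123 = 933,565 (under)
Apr 2030–Jun 2030: 334,292 + 179,123 + 14,093 = 527,508 (under)
No window exceeds 3,270,000.

No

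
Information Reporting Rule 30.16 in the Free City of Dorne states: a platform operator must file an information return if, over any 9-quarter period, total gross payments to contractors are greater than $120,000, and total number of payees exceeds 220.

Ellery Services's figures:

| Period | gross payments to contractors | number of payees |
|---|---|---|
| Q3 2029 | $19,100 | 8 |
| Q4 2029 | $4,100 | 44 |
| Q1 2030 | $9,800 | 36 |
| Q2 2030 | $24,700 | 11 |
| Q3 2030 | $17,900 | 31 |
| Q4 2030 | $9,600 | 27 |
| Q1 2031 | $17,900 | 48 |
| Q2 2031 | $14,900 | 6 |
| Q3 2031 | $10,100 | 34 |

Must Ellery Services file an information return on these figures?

Yes

Total gross payments to contractors: $19,100 + $4,100 + $9,800 + $24,700 + $17,900 + $9,600 + $17,900 + $14,900 + $10,100 = $128,100 (> $120,000).
Total number of payees: 8 + 44 + 36 + 11 + 31 + 27 + 48 + 6 + 34 = 245 (> 220).
The test is 'and': both thresholds are exceeded.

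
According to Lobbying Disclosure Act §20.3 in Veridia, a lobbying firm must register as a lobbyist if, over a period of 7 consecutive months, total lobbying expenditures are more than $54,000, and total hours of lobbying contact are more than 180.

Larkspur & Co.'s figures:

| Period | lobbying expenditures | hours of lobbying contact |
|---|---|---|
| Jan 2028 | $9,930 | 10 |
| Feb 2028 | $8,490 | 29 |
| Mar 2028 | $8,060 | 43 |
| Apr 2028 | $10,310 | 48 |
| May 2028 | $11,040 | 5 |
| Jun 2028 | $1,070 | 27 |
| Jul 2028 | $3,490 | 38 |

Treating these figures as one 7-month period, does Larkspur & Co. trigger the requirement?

Total lobbying expenditures: $9,930 + $8,490 + $8,060 + $10,310 + $11,040 + $1,070 + $3,490 = $52,390 (≤ $54,000).
Total hours of lobbying contact: 10 + 29 + 43 + 48 + 5 + 27 + 38 = 200 (> 180).
The test is 'and': the rule requires both, and at least one is not exceeded.

No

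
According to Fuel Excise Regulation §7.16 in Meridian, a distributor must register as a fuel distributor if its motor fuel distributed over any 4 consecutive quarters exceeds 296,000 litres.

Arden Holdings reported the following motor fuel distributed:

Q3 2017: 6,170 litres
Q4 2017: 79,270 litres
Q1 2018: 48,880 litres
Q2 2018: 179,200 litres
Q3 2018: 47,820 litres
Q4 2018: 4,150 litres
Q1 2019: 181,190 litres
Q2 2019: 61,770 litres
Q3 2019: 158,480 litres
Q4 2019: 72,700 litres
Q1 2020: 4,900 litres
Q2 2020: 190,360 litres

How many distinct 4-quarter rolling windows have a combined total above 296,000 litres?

7

Q3 2017–Q2 2018: 6,170 litres + 79,270 litres + 48,880 litres + 179,200 litres = 313,520 litres (over)
Q4 2017–Q3 2018: 79,270 litres + 48,880 litres + 179,200 litres + 47,820 litres = 355,170 litres (over)
Q1 2018–Q4 2018: 48,880 litres + 179,200 litres + 47,820 litres + 4,150 litres = 280,050 litres (under)
Q2 2018–Q1 2019: 179,200 litres + 47,820 litres + 4,150 litres + 181,190 litres = 412,360 litres (over)
Q3 2018–Q2 2019: 47,820 litres + 4,150 litres + 181,190 litres + 61,770 litres = 294,930 litres (under)
Q4 2018–Q3 2019: 4,150 litres + 181,190 litres + 61,770 litres + 158,480 litres = 405,590 litres (over)
Q1 2019–Q4 2019: 181,190 litres + 61,770 litres + 158,480 litres + 72,700 litres = 474,140 litres (over)
Q2 2019–Q1 2020: 61,770 litres + 158,480 litres + 72,700 litres + 4,900 litres = 297,850 litres (over)
Q3 2019–Q2 2020: 158,480 litres + 72,700 litres + 4,900 litres + 190,360 litres = 426,440 litres (over)
7 windows exceed the threshold.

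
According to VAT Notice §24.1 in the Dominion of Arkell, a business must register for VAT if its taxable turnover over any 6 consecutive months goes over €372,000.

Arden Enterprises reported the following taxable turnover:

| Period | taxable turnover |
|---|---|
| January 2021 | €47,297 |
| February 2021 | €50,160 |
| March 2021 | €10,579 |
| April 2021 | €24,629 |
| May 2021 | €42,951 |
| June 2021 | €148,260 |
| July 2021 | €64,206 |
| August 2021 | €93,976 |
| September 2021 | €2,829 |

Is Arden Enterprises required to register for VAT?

Yes

January 2021–June 2021: €47,297 + €50,160 + €10,579 + €24,629 + €42,951 + €148,260 = €323,876 (under)
February 2021–July 2021: €50,160 + €10,579 + €24,629 + €42,951 + €148,260 + €64,206 = €340,785 (under)
March 2021–August 2021: €10,579 + €24,629 + €42,951 + €148,260 + €64,206 + €93,976 = €384,601 (over)
April 2021–September 2021: €24,629 + €42,951 + €148,260 + €64,206 + €93,976 + €2,829 = €376,851 (over)
At least one window exceeds €372,000.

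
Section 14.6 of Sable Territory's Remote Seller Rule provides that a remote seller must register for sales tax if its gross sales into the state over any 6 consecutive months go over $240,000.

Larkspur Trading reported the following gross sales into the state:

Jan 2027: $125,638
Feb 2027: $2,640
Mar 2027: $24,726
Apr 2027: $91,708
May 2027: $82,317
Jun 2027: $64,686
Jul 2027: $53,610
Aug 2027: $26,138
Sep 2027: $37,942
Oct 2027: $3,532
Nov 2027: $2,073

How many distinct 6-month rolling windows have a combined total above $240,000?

Jan 2027–Jun 2027: $125,638 + $2,640 + $24,726 + $91,708 + $82,317 + $64,686 = $391,715 (over)
Feb 2027–Jul 2027: $2,640 + $24,726 + $91,708 + $82,317 + $64,686 + $53,610 = $319,687 (over)
Mar 2027–Aug 2027: $24,726 + $91,708 + $82,317 + $64,686 + $53,610 + $26,138 = $343,185 (over)
Apr 2027–Sep 2027: $91,708 + $82,317 + $64,686 + $53,610 + $26,138 + $37,942 = $356,401 (over)
May 2027–Oct 2027: $82,317 + $64,686 + $53,610 + $26,138 + $37,942 + $3,532 = $268,225 (over)
Jun 2027–Nov 2027: $64,686 + $53,610 + $26,138 + $37,942 + $3,532 + $2,073 = $187,981 (under)
5 windows exceed the threshold.

5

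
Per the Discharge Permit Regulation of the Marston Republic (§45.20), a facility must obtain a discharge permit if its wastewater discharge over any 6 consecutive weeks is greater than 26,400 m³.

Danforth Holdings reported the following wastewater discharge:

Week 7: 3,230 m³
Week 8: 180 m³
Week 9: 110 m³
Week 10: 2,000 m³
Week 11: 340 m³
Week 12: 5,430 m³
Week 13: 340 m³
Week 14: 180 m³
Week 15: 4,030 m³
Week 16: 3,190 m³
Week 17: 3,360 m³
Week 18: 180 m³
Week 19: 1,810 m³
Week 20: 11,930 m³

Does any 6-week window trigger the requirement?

No

Week 7–Week 12: 3,230 m³ + 180 m³ + 110 m³ + 2,000 m³ + 340 m³ + 5,430 m³ = 11,290 m³ (under)
Week 8–Week 13: 180 m³ + 110 m³ + 2,000 m³ + 340 m³ + 5,430 m³ + 340 m³ = 8,400 m³ (under)
Week 9–Week 14: 110 m³ + 2,000 m³ + 340 m³ + 5,430 m³ + 340 m³ + 180 m³ = 8,400 m³ (under)
Week 10–Week 15: 2,000 m³ + 340 m³ + 5,430 m³ + 340 m³ + 180 m³ + 4,030 m³ = 12,320 m³ (under)
Week 11–Week 16: 340 m³ + 5,430 m³ + 340 m³ + 180 m³ + 4,030 m³ + 3,190 m³ = 13,510 m³ (under)
Week 12–Week 17: 5,430 m³ + 340 m³ + 180 m³ + 4,030 m³ + 3,190 m³ + 3,360 m³ = 16,530 m³ (under)
Week 13–Week 18: 340 m³ + 180 m³ + 4,030 m³ + 3,190 m³ + 3,360 m³ + 180 m³ = 11,280 m³ (under)
Week 14–Week 19: 180 m³ + 4,030 m³ + 3,190 m³ + 3,360 m³ + 180 m³ + 1,810 m³ = 12,750 m³ (under)
Week 15–Week 20: 4,030 m³ + 3,190 m³ + 3,360 m³ + 180 m³ + 1,810 m³ + 11,930 m³ = 24,500 m³ (under)
No window exceeds 26,400 m³.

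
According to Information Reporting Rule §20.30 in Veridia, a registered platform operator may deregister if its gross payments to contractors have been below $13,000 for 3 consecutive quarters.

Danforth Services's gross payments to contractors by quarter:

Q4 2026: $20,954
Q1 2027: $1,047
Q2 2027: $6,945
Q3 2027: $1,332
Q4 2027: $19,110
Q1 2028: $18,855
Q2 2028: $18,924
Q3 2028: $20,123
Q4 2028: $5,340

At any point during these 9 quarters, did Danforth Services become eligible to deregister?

Yes

Quarters below $13,000: Q1 2027, Q2 2027, Q3 2027, Q4 2028.
Longest run of consecutive quarters below the threshold: 3.
3 ≥ 3, so Danforth Services became eligible.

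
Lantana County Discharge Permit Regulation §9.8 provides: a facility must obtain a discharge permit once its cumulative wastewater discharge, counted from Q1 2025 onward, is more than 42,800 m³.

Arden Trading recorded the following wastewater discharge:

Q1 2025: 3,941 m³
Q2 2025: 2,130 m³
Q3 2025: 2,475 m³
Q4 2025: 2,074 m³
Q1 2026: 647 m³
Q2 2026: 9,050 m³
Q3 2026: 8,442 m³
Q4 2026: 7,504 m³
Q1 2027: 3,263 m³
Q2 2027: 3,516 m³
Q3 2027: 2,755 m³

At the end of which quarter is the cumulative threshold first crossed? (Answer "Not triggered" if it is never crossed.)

Through Q1 2025: 3,941 m³
Through Q2 2025: 6,071 m³
Through Q3 2025: 8,546 m³
Through Q4 2025: 10,620 m³
Through Q1 2026: 11,267 m³
Through Q2 2026: 20,317 m³
Through Q3 2026: 28,759 m³
Through Q4 2026: 36,263 m³
Through Q1 2027: 39,526 m³
Through Q2 2027: 43,042 m³ ← exceeds threshold

Q2 2027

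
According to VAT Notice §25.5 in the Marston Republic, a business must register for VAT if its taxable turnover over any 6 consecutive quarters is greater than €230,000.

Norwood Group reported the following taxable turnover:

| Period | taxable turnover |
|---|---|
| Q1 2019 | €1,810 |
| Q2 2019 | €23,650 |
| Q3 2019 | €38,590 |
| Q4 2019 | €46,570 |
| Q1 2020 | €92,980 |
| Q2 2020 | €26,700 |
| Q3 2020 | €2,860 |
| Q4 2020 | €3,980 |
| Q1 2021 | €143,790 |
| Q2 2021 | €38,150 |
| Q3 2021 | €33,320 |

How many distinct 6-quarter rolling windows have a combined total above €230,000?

Q1 2019–Q2 2020: €1,810 + €23,650 + €38,590 + €46,570 + €92,980 + €26,700 = €230,300 (over)
Q2 2019–Q3 2020: €23,650 + €38,590 + €46,570 + €92,980 + €26,700 + €2,860 = €231,350 (over)
Q3 2019–Q4 2020: €38,590 + €46,570 + €92,980 + €26,700 + €2,860 + €3,980 = €211,680 (under)
Q4 2019–Q1 2021: €46,570 + €92,980 + €26,700 + €2,860 + €3,980 + €143,790 = €316,880 (over)
Q1 2020–Q2 2021: €92,980 + €26,700 + €2,860 + €3,980 + €143,790 + €38,150 = €308,460 (over)
Q2 2020–Q3 2021: €26,700 + €2,860 + €3,980 + €143,790 + €38,150 + €33,320 = €248,800 (over)
5 windows exceed the threshold.

5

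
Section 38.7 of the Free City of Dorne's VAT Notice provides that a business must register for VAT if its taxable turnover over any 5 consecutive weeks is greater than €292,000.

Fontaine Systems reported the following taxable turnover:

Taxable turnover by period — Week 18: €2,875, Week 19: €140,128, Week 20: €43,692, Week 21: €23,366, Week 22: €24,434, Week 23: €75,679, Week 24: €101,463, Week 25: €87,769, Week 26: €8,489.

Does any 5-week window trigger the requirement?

Week 18–Week 22: €2,875 + €140,128 + €43,692 + €23,366 + €24,434 = €234,495 (under)
Week 19–Week 23: €140,128 + €43,692 + €23,366 + €24,434 + €75,679 = €307,299 (over)
Week 20–Week 24: €43,692 + €23,366 + €24,434 + €75,679 + €101,463 = €268,634 (under)
Week 21–Week 25: €23,366 + €24,434 + €75,679 + €101,463 + €87,769 = €312,711 (over)
Week 22–Week 26: €24,434 + €75,679 + €101,463 + €87,769 + €8,489 = €297,834 (over)
At least one window exceeds €292,000.

Yes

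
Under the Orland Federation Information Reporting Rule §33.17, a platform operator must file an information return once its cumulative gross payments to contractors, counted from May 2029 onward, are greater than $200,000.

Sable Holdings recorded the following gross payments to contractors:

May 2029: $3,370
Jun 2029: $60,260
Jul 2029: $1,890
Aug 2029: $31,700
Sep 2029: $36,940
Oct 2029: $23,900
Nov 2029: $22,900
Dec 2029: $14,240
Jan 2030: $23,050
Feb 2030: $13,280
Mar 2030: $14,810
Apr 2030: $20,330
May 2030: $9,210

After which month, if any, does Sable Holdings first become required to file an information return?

Jan 2030

Through May 2029: $3,370
Through Jun 2029: $63,630
Through Jul 2029: $65,520
Through Aug 2029: $97,220
Through Sep 2029: $134,160
Through Oct 2029: $158,060
Through Nov 2029: $180,960
Through Dec 2029: $195,200
Through Jan 2030: $218,250 ← exceeds threshold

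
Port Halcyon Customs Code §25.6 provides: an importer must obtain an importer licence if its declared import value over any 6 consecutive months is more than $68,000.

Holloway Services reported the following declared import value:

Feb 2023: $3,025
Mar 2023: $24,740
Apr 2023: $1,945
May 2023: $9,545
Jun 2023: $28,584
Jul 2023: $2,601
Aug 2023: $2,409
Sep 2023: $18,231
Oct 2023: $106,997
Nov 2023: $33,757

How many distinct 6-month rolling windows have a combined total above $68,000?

4

Feb 2023–Jul 2023: $3,025 + $24,740 + $1,945 + $9,545 + $28,584 + $2,601 = $70,440 (over)
Mar 2023–Aug 2023: $24,740 + $1,945 + $9,545 + $28,584 + $2,601 + $2,409 = $69,824 (over)
Apr 2023–Sep 2023: $1,945 + $9,545 + $28,584 + $2,601 + $2,409 + $18,231 = $63,315 (under)
May 2023–Oct 2023: $9,545 + $28,584 + $2,601 + $2,409 + $18,231 + $106,997 = $168,367 (over)
Jun 2023–Nov 2023: $28,584 + $2,601 + $2,409 + $18,231 + $106,997 + $33,757 = $192,579 (over)
4 windows exceed the threshold.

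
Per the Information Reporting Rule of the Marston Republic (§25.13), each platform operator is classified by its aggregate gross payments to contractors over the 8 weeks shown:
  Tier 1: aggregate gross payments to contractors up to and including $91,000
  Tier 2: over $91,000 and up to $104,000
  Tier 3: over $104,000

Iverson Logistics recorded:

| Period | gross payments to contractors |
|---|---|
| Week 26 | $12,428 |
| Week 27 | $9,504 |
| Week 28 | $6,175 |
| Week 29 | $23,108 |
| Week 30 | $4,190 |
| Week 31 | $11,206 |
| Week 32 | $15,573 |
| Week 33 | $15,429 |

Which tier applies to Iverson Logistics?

Aggregate gross payments to contractors: $12,428 + $9,504 + $6,175 + $23,108 + $4,190 + $11,206 + $15,573 + $15,429 = $97,613.
$91,000 < $97,613 ≤ $104,000, so Tier 2 applies.

Tier 2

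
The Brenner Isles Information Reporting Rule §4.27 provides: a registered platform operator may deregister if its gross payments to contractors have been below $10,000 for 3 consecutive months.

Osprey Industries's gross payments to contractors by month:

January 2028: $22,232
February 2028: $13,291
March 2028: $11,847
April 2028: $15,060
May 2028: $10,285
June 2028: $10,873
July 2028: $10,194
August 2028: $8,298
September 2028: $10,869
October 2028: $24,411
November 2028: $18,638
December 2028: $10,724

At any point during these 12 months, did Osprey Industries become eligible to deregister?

No

Months below $10,000: August 2028.
Longest run of consecutive months below the threshold: 1.
1 < 3, so Osprey Industries never became eligible.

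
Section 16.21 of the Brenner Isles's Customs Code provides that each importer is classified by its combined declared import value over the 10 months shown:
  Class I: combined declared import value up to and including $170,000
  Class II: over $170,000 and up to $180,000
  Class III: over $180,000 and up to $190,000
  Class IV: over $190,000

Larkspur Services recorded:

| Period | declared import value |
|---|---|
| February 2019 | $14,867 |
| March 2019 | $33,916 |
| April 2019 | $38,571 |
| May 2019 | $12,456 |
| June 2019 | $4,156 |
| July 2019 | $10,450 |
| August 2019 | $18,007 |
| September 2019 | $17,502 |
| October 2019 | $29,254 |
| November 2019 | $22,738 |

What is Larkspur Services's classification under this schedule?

Class IV

Combined declared import value: $14,867 + $33,916 + $38,571 + $12,456 + $4,156 + $10,450 + $18,007 + $17,502 + $29,254 + $22,738 = $201,917.
$201,917 > $190,000, so Class IV applies.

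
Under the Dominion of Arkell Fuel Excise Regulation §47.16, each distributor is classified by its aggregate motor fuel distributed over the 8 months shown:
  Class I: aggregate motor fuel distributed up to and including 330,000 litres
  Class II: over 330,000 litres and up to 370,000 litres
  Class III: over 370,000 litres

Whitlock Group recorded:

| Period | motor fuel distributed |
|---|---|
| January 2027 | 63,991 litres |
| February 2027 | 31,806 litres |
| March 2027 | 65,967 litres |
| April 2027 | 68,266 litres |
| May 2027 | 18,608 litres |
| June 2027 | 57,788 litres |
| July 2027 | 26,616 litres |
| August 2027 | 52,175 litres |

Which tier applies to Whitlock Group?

Class III

Aggregate motor fuel distributed: 63,991 litres + 31,806 litres + 65,967 litres + 68,266 litres + 18,608 litres + 57,788 litres + 26,616 litres + 52,175 litres = 385,217 litres.
385,217 litres > 370,000 litres, so Class III applies.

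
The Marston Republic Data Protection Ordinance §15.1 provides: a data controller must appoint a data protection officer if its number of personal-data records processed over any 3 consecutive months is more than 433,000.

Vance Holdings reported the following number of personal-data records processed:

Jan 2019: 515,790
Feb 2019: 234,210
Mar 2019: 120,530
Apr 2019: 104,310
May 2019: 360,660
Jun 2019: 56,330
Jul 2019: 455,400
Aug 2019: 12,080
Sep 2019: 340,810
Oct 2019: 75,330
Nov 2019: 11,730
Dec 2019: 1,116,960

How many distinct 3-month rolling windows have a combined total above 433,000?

8

Jan 2019–Mar 2019: 515,790 + 234,210 + 120,530 = 870,530 (over)
Feb 2019–Apr 2019: 234,210 + 120,530 + 104,310 = 459,050 (over)
Mar 2019–May 2019: 120,530 + 104,310 + 360,660 = 585,500 (over)
Apr 2019–Jun 2019: 104,310 + 360,660 + 56,330 = 521,300 (over)
May 2019–Jul 2019: 360,660 + 56,330 + 455,400 = 872,390 (over)
Jun 2019–Aug 2019: 56,330 + 455,400 + 12,080 = 523,810 (over)
Jul 2019–Sep 2019: 455,400 + 12,080 + 340,810 = 808,290 (over)
Aug 2019–Oct 2019: 12,080 + 340,810 + 75,330 = 428,220 (under)
Sep 2019–Nov 2019: 340,810 + 75,330 + 11,730 = 427,870 (under)
Oct 2019–Dec 2019: 75,330 + 11,730 + 1,116,960 = 1,204,020 (over)
8 windows exceed the threshold.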